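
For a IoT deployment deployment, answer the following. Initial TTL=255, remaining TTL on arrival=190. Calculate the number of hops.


Given: initial TTL = 255, received TTL = 190
Hops = initial TTL - received TTL
Hops = 255 - 190 = 65

65


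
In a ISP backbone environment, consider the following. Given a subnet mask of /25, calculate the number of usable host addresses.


Given: subnet mask /25
Host bits = 32 - 25 = 7
Total addresses = 2^7 = 128
Usable hosts = 128 - 2 (network + broadcast) = 126

126


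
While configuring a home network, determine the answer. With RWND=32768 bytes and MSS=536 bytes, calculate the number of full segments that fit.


Given: RWND = 32768 bytes, MSS = 536 bytes
Full segments = floor(RWND / MSS)
Full segments = floor(32768 / 536)
Full segments = floor(61.1343) = 61

61


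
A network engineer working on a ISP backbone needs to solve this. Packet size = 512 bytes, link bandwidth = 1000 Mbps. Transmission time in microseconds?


Given: packet = 512 bytes, bandwidth = 1000 Mbps
Packet in bits = 512 * 8 = 4096 bits
Bandwidth = 1000 * 10^6 = 1000000000 bps
Time = 4096 / 1000000000 seconds
Time in us = 4096 * 10^6 / 1000000000 = 4.096

4.096


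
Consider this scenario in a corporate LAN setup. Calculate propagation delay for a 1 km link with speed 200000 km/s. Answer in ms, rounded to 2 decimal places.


Given: distance = 1 km, speed = 200000 km/s
Delay = distance / speed = 1 / 200000 seconds
Delay in ms = 1 * 1000 / 200000
Delay = 0.0050 ms
Rounded to 2 dp = 0.01 ms

0.01


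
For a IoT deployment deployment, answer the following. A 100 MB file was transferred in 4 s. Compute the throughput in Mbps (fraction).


Given: file = 100 MB, time = 4 s
File in Mb = 100 * 8 = 800 Mb
Throughput = 800 / 4 Mbps
Throughput = 200 Mbps

200


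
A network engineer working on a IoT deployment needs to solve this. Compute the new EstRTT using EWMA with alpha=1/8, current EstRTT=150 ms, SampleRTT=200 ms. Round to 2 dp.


Given: EstRTT = 150 ms, SampleRTT = 200 ms, alpha = 1/8
New EstRTT = (1 - alpha) * EstRTT + alpha * SampleRTT
(7/8) * 150 = 131.25
(1/8) * 200 = 25
New EstRTT = 131.25 + 25 = 156.25 ms -> 156.25 ms (2 dp)

156.25


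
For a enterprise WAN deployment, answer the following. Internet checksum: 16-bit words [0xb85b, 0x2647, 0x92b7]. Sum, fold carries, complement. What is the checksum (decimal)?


Given words: [0xb85b, 0x2647, 0x92b7]
Step 1: Sum all words
Raw sum = 47195 + 9799 + 37559 = 94553
Step 2: Fold carry: (29017 + 1) = 29018
One's complement = ~29018 & 0xFFFF = 36517

36517


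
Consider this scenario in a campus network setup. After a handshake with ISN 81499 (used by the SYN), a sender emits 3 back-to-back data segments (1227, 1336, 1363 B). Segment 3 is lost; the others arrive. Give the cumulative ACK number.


SYN uses sequence number 81499; first data byte = ISN + 1 = 81500.
Segment 1: SEQ = 81500, len = 1227 B, covers [81500, 82726]
Segment 2: SEQ = 82727, len = 1336 B, covers [82727, 84062]
Segment 3: SEQ = 84063, len = 1363 B, covers [84063, 85425] [LOST]
In-order data received: bytes [81500, 84062] (segments 1..2).
Segment 3 missing -> gap begins at byte 84063.
Cumulative ACK = next expected in-order byte = 81500 + 1227 + 1336 = 84063

84063


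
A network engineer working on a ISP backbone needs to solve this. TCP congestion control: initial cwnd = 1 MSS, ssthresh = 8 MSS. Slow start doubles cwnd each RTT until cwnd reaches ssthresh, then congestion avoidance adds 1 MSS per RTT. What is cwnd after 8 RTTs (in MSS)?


RTT 0: cwnd = 1 MSS (initial)
RTT 1: cwnd = 2 MSS (slow start, doubled)
RTT 2: cwnd = 4 MSS (slow start, doubled)
RTT 3: cwnd = 8 MSS (slow start, doubled)
RTT 4: cwnd = 9 MSS (congestion avoidance, +1)
RTT 5: cwnd = 10 MSS (congestion avoidance, +1)
RTT 6: cwnd = 11 MSS (congestion avoidance, +1)
RTT 7: cwnd = 12 MSS (congestion avoidance, +1)
RTT 8: cwnd = 13 MSS (congestion avoidance, +1)

13


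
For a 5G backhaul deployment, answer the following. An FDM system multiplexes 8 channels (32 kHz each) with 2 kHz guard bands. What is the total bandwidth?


Given: 8 channels, 32 kHz each, guard = 2 kHz
Channel bandwidth = 8 * 32 = 256 kHz
Guard bands = 7 gaps * 2 kHz = 14 kHz
Total = 256 + 14 = 270 kHz

270


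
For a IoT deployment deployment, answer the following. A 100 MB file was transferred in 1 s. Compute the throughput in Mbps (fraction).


Given: file = 100 MB, time = 1 s
File in Mb = 100 * 8 = 800 Mb
Throughput = 800 / 1 Mbps
Throughput = 800 Mbps

800


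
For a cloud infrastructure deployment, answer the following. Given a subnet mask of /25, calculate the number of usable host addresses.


Given: subnet mask /25
Host bits = 32 - 25 = 7
Total addresses = 2^7 = 128
Usable hosts = 128 - 2 (network + broadcast) = 126

126


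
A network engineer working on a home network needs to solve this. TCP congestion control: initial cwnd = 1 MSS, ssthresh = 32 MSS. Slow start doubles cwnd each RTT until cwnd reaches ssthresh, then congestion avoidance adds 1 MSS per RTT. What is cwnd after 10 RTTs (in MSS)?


RTT 0: cwnd = 1 MSS (initial)
RTT 1: cwnd = 2 MSS (slow start, doubled)
RTT 2: cwnd = 4 MSS (slow start, doubled)
RTT 3: cwnd = 8 MSS (slow start, doubled)
RTT 4: cwnd = 16 MSS (slow start, doubled)
RTT 5: cwnd = 32 MSS (slow start, doubled)
RTT 6: cwnd = 33 MSS (congestion avoidance, +1)
RTT 7: cwnd = 34 MSS (congestion avoidance, +1)
RTT 8: cwnd = 35 MSS (congestion avoidance, +1)
RTT 9: cwnd = 36 MSS (congestion avoidance, +1)
RTT 10: cwnd = 37 MSS (congestion avoidance, +1)

37


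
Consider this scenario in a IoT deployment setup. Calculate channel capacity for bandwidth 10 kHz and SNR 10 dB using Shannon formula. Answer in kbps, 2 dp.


Given: B = 10 kHz, SNR = 10 dB
SNR linear = 10^(10/10) = 10
1 + SNR = 11
log2(11) = 3.4594316186
C = 10 * 1000 * 3.4594316186 = 34594.3162 bps
C = 34.594316 kbps -> 34.59 kbps (2 dp)

34.59


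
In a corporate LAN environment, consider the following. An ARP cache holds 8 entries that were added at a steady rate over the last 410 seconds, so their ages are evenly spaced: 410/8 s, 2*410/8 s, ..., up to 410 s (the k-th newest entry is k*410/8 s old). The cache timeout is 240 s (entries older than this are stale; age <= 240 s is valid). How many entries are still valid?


Ages are k * 410/8 s for k = 1..8 (spacing = 51.2500 s).
Entry k is valid iff k * 410/8 <= 240 iff k <= 8 * 240 / 410 = 4.6829
n_valid = floor(4.6829) = 4
(n_stale = 8 - 4 = 4)

4


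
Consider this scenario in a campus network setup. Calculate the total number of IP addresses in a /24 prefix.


Given: CIDR prefix /24
Host bits = 32 - 24 = 8
Total addresses = 2^8 = 256

256


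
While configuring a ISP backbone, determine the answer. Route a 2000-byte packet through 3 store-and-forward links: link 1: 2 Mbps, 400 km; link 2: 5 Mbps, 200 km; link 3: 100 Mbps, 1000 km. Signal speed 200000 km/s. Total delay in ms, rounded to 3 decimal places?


Packet = 2000 bytes = 16000 bits. Store-and-forward: sum (t_trans + t_prop) per link.
Link 1: t_trans = 16000/(2*10^6) s = 8.0000 ms; t_prop = 400/200000 s = 2.0000 ms; subtotal = 10.0000 ms
Link 2: t_trans = 16000/(5*10^6) s = 3.2000 ms; t_prop = 200/200000 s = 1.0000 ms; subtotal = 4.2000 ms
Link 3: t_trans = 16000/(100*10^6) s = 0.1600 ms; t_prop = 1000/200000 s = 5.0000 ms; subtotal = 5.1600 ms
End-to-end = 10.0000 + 4.2000 + 5.1600 = 19.3600 ms -> 19.360 ms (3 dp)

19.360


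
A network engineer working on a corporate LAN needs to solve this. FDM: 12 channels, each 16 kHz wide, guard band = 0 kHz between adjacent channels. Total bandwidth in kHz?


Given: 12 channels, 16 kHz each, guard = 0 kHz
Channel bandwidth = 12 * 16 = 192 kHz
Guard bands = 11 gaps * 0 kHz = 0 kHz
Total = 192 + 0 = 192 kHz

192


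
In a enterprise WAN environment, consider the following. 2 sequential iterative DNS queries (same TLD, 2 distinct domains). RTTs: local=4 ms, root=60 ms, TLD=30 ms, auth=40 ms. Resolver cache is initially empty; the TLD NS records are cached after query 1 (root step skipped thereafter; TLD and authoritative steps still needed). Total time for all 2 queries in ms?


Lookup 1 (cold cache): local + root + TLD + auth = 4 + 60 + 30 + 40 = 134 ms
Lookups 2..2 (TLD NS cached -> skip root; new domain -> still ask TLD and auth): local + TLD + auth = 4 + 30 + 40 = 74 ms each
Remaining 1 lookups: 1 * 74 = 74 ms
Total = 134 + 74 = 208 ms

208


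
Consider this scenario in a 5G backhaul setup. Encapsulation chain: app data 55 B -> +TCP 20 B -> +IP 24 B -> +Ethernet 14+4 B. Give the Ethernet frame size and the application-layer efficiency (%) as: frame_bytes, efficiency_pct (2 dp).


TCP segment = 55 + 20 = 75 B
IP packet = 75 + 24 = 99 B
Ethernet frame = 99 + 14 + 4 = 117 B
Efficiency = app / frame = 55 / 117 = 0.470085 = 47.0085% -> 47.01% (2 dp)

117, 47.01


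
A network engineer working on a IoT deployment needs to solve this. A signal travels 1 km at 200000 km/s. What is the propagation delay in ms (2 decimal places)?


Given: distance = 1 km, speed = 200000 km/s
Delay = distance / speed = 1 / 200000 seconds
Delay in ms = 1 * 1000 / 200000
Delay = 0.0050 ms
Rounded to 2 dp = 0.01 ms

0.01


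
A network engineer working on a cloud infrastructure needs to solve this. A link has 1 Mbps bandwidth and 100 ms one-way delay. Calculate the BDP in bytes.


Given: bandwidth = 1 Mbps, delay = 100 ms
BDP in bits = 1 * 10^6 * 100 / 1000
BDP in bits = 100000
BDP in bytes = 100000 / 8 = 12500

12500


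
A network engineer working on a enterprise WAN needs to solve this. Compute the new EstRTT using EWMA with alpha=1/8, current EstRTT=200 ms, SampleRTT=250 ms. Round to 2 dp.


Given: EstRTT = 200 ms, SampleRTT = 250 ms, alpha = 1/8
New EstRTT = (1 - alpha) * EstRTT + alpha * SampleRTT
(7/8) * 200 = 175
(1/8) * 250 = 31.25
New EstRTT = 175 + 31.25 = 206.25 ms -> 206.25 ms (2 dp)

206.25


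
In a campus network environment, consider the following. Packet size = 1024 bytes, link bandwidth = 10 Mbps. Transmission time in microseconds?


Given: packet = 1024 bytes, bandwidth = 10 Mbps
Packet in bits = 1024 * 8 = 8192 bits
Bandwidth = 10 * 10^6 = 10000000 bps
Time = 8192 / 10000000 seconds
Time in us = 8192 * 10^6 / 10000000 = 819.2

819.2


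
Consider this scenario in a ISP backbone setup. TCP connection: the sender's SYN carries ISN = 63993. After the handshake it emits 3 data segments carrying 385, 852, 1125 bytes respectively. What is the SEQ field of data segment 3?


The SYN occupies sequence number ISN = 63993, so the first data byte is ISN + 1 = 63994.
SEQ of data segment i = (ISN + 1) + sum of payload sizes of segments 1..i-1.
Segment 1: SEQ = 63994, payload = 385 bytes
Segment 2: SEQ = 64379, payload = 852 bytes
Segment 3: SEQ = 65231, payload = 1125 bytes
SEQ of segment 3 = 63994 + 385 + 852 = 65231

65231


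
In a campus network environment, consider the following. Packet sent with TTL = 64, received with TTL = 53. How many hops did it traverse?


Given: initial TTL = 64, received TTL = 53
Hops = initial TTL - received TTL
Hops = 64 - 53 = 11

11


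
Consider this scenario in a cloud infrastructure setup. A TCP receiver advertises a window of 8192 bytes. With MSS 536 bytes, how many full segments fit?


Given: RWND = 8192 bytes, MSS = 536 bytes
Full segments = floor(RWND / MSS)
Full segments = floor(8192 / 536)
Full segments = floor(15.2836) = 15

15


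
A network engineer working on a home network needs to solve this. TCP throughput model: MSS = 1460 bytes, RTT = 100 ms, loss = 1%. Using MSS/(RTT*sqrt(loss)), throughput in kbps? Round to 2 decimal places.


Given: MSS = 1460 bytes, RTT = 100 ms, loss = 1%
RTT in seconds = 100 / 1000 = 0.1
Loss rate = 1% = 0.01
sqrt(loss) = sqrt(0.01) = 0.1
Throughput (bytes/s) = 1460 / (0.1 * 0.1) = 146000.0000
Throughput (kbps) = 146000.0000 * 8 / 1000 = 1168.000000 -> 1168.00 kbps (2 dp)

1168.00


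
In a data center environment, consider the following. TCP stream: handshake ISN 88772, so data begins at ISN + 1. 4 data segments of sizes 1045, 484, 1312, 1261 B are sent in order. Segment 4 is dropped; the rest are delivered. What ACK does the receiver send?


SYN uses sequence number 88772; first data byte = ISN + 1 = 88773.
Segment 1: SEQ = 88773, len = 1045 B, covers [88773, 89817]
Segment 2: SEQ = 89818, len = 484 B, covers [89818, 90301]
Segment 3: SEQ = 90302, len = 1312 B, covers [90302, 91613]
Segment 4: SEQ = 91614, len = 1261 B, covers [91614, 92874] [LOST]
In-order data received: bytes [88773, 91613] (segments 1..3).
Segment 4 missing -> gap begins at byte 91614.
Cumulative ACK = next expected in-order byte = 88773 + 1045 + 484 + 1312 = 91614

91614


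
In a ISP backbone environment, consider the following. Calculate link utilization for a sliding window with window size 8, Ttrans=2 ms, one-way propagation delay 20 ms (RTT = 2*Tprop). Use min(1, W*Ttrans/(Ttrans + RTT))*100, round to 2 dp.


Given: W = 8, Ttrans = 2 ms, RTT = 40 ms (= 2 * Tprop, Tprop = 20 ms)
Cycle time = Ttrans + RTT = 2 + 40 = 42 ms (first packet sent until its ACK returns)
W * Ttrans = 8 * 2 = 16 ms of sending per cycle
W * Ttrans / (Ttrans + RTT) = 16 / 42 = 0.380952
U = min(1, 0.380952) = 0.380952
U% = 38.10%

38.10


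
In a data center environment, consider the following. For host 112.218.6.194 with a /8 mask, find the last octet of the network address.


Given: IP = 112.218.6.194, prefix = /8
Subnet mask = 255.0.0.0
Last octet of IP: 194
Last octet of mask: 0
Network last octet = 194 AND 0 = 0

0


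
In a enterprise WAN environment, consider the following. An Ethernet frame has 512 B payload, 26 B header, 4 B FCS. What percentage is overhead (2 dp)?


Given: payload = 512 B, header = 26 B, trailer = 4 B
Overhead bytes = header + trailer = 26 + 4 = 30
Total frame = payload + overhead = 512 + 30 = 542
Overhead % = 30 / 542 * 100 = 5.5351% -> 5.54% (2 dp)

5.54


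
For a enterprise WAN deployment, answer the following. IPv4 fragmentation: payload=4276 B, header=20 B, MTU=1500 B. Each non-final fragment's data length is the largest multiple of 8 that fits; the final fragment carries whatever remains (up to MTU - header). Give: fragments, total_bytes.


Max data per non-final fragment = floor((MTU - header)/8)*8 = floor((1500 - 20)/8)*8 = floor(1480/8)*8 = 1480 B
Final fragment needs no 8-byte alignment: it can carry up to MTU - header = 1480 B
Non-final fragments needed = ceil((payload - 1480) / 1480) = ceil(2796/1480) = ceil(1.8892) = 2
Number of fragments = 2 + 1 = 3
Fragment sizes (data): 2 * 1480 B + 1316 B (last, 1316 <= 1480 OK)
Total bytes sent = payload + n_frags * header = 4276 + 3*20 = 4276 + 60 = 4336 B

3, 4336


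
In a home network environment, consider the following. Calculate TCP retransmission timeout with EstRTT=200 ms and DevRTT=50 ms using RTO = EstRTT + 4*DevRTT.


Given: EstRTT = 200 ms, DevRTT = 50 ms
Timeout = EstRTT + 4 * DevRTT
4 * DevRTT = 4 * 50 = 200
Timeout = 200 + 200 = 400 ms

400


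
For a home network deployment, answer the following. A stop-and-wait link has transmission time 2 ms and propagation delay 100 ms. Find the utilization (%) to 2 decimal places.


Given: Ttrans = 2 ms, Tprop = 100 ms
RTT = 2 * Tprop = 2 * 100 = 200 ms
U = Ttrans / (Ttrans + RTT)
U = 2 / (2 + 200)
U = 2 / 202 = 0.009901
U% = 0.99%

0.99


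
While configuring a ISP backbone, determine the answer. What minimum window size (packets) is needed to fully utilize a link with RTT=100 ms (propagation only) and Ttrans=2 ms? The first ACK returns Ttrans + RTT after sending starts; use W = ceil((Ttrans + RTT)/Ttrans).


Given: Ttrans = 2 ms, RTT = 100 ms (= 2 * Tprop, Tprop = 50 ms)
Time until first ACK returns = Ttrans + RTT = 2 + 100 = 102 ms
Need W * Ttrans >= Ttrans + RTT  ->  W >= (Ttrans + RTT) / Ttrans
(Ttrans + RTT) / Ttrans = 102 / 2 = 51
W_min = ceil(51) = 51

51


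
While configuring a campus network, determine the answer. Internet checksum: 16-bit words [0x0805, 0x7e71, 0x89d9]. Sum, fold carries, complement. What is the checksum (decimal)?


Given words: [0x0805, 0x7e71, 0x89d9]
Step 1: Sum all words
Raw sum = 2053 + 32369 + 35289 = 69711
Step 2: Fold carry: (4175 + 1) = 4176
One's complement = ~4176 & 0xFFFF = 61359

61359


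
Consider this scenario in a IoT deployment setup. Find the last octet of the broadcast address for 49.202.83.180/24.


Given: IP = 49.202.83.180, prefix = /24
Host bits = 32 - 24 = 8
Network last octet = 180 AND mask = 0
Host part size = 2^8 - 1 = 255
Broadcast last octet = 0 OR 255 = 255

255


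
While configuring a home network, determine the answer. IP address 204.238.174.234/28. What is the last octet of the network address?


Given: IP = 204.238.174.234, prefix = /28
Subnet mask = 255.255.255.240
Last octet of IP: 234
Last octet of mask: 240
Network last octet = 234 AND 240 = 224

224


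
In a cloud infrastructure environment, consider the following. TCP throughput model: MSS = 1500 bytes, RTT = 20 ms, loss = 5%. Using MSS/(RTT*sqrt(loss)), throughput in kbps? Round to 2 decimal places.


Given: MSS = 1500 bytes, RTT = 20 ms, loss = 5%
RTT in seconds = 20 / 1000 = 0.02
Loss rate = 5% = 0.05
sqrt(loss) = sqrt(0.05) = 0.223606797750
Throughput (bytes/s) = 1500 / (0.02 * 0.223606797750) = 335410.1966
Throughput (kbps) = 335410.1966 * 8 / 1000 = 2683.281573 -> 2683.28 kbps (2 dp)

2683.28


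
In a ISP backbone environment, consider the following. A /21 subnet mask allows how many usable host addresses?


Given: subnet mask /21
Host bits = 32 - 21 = 11
Total addresses = 2^11 = 2048
Usable hosts = 2048 - 2 (network + broadcast) = 2046

2046


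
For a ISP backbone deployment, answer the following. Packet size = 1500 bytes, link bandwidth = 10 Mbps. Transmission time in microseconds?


Given: packet = 1500 bytes, bandwidth = 10 Mbps
Packet in bits = 1500 * 8 = 12000 bits
Bandwidth = 10 * 10^6 = 10000000 bps
Time = 12000 / 10000000 seconds
Time in us = 12000 * 10^6 / 10000000 = 1200

1200


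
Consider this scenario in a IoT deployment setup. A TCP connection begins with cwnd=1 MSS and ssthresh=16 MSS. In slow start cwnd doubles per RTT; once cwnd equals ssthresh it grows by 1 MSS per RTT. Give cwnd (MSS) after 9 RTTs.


RTT 0: cwnd = 1 MSS (initial)
RTT 1: cwnd = 2 MSS (slow start, doubled)
RTT 2: cwnd = 4 MSS (slow start, doubled)
RTT 3: cwnd = 8 MSS (slow start, doubled)
RTT 4: cwnd = 16 MSS (slow start, doubled)
RTT 5: cwnd = 17 MSS (congestion avoidance, +1)
RTT 6: cwnd = 18 MSS (congestion avoidance, +1)
RTT 7: cwnd = 19 MSS (congestion avoidance, +1)
RTT 8: cwnd = 20 MSS (congestion avoidance, +1)
RTT 9: cwnd = 21 MSS (congestion avoidance, +1)

21


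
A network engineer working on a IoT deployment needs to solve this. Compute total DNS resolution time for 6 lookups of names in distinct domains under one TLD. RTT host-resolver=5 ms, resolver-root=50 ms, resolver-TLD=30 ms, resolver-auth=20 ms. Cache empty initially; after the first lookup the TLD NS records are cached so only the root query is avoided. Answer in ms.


Lookup 1 (cold cache): local + root + TLD + auth = 5 + 50 + 30 + 20 = 105 ms
Lookups 2..6 (TLD NS cached -> skip root; new domain -> still ask TLD and auth): local + TLD + auth = 5 + 30 + 20 = 55 ms each
Remaining 5 lookups: 5 * 55 = 275 ms
Total = 105 + 275 = 380 ms

380


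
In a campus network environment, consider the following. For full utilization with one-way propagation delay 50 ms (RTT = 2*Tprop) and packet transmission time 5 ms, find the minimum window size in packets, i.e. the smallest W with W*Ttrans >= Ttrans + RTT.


Given: Ttrans = 5 ms, RTT = 100 ms (= 2 * Tprop, Tprop = 50 ms)
Time until first ACK returns = Ttrans + RTT = 5 + 100 = 105 ms
Need W * Ttrans >= Ttrans + RTT  ->  W >= (Ttrans + RTT) / Ttrans
(Ttrans + RTT) / Ttrans = 105 / 5 = 21
W_min = ceil(21) = 21

21


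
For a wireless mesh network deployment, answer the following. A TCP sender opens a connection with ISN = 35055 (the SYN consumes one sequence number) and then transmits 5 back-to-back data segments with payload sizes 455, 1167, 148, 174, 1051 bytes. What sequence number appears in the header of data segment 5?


The SYN occupies sequence number ISN = 35055, so the first data byte is ISN + 1 = 35056.
SEQ of data segment i = (ISN + 1) + sum of payload sizes of segments 1..i-1.
Segment 1: SEQ = 35056, payload = 455 bytes
Segment 2: SEQ = 35511, payload = 1167 bytes
Segment 3: SEQ = 36678, payload = 148 bytes
Segment 4: SEQ = 36826, payload = 174 bytes
Segment 5: SEQ = 37000, payload = 1051 bytes
SEQ of segment 5 = 35056 + 455 + 1167 + 148 + 174 = 37000

37000


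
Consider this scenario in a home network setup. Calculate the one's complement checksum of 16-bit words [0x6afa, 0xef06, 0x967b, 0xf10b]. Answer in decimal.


Given words: [0x6afa, 0xef06, 0x967b, 0xf10b]
Step 1: Sum all words
Raw sum = 27386 + 61190 + 38523 + 61707 = 188806
Step 2: Fold carry: (57734 + 2) = 57736
One's complement = ~57736 & 0xFFFF = 7799

7799


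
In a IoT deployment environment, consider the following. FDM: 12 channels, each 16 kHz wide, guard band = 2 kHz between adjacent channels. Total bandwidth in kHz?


Given: 12 channels, 16 kHz each, guard = 2 kHz
Channel bandwidth = 12 * 16 = 192 kHz
Guard bands = 11 gaps * 2 kHz = 22 kHz
Total = 192 + 22 = 214 kHz

214


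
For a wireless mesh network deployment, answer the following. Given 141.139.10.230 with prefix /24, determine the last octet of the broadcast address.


Given: IP = 141.139.10.230, prefix = /24
Host bits = 32 - 24 = 8
Network last octet = 230 AND mask = 0
Host part size = 2^8 - 1 = 255
Broadcast last octet = 0 OR 255 = 255

255


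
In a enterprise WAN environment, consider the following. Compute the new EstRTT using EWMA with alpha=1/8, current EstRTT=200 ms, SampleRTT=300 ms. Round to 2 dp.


Given: EstRTT = 200 ms, SampleRTT = 300 ms, alpha = 1/8
New EstRTT = (1 - alpha) * EstRTT + alpha * SampleRTT
(7/8) * 200 = 175
(1/8) * 300 = 37.5
New EstRTT = 175 + 37.5 = 212.5 ms -> 212.50 ms (2 dp)

212.50


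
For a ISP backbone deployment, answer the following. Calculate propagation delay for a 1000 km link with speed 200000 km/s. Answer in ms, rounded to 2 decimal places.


Given: distance = 1000 km, speed = 200000 km/s
Delay = distance / speed = 1000 / 200000 seconds
Delay in ms = 1000 * 1000 / 200000
Delay = 5.0000 ms
Rounded to 2 dp = 5.00 ms

5.00


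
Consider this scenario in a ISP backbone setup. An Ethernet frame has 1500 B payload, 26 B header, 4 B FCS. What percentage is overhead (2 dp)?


Given: payload = 1500 B, header = 26 B, trailer = 4 B
Overhead bytes = header + trailer = 26 + 4 = 30
Total frame = payload + overhead = 1500 + 30 = 1530
Overhead % = 30 / 1530 * 100 = 1.9608% -> 1.96% (2 dp)

1.96


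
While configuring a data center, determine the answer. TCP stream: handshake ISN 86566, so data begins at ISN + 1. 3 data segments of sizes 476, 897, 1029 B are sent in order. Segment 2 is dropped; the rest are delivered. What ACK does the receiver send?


SYN uses sequence number 86566; first data byte = ISN + 1 = 86567.
Segment 1: SEQ = 86567, len = 476 B, covers [86567, 87042]
Segment 2: SEQ = 87043, len = 897 B, covers [87043, 87939] [LOST]
Segment 3: SEQ = 87940, len = 1029 B, covers [87940, 88968]
In-order data received: bytes [86567, 87042] (segments 1..1).
Segment 2 missing -> gap begins at byte 87043; later segments buffered out of order.
Cumulative ACK = next expected in-order byte = 86567 + 476 = 87043

87043


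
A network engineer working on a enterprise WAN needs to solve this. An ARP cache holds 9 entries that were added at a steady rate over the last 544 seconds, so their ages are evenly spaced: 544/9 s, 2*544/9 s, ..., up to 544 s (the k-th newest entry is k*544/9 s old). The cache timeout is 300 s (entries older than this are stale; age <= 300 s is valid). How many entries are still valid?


Ages are k * 544/9 s for k = 1..9 (spacing = 60.4444 s).
Entry k is valid iff k * 544/9 <= 300 iff k <= 9 * 300 / 544 = 4.9632
n_valid = floor(4.9632) = 4
(n_stale = 9 - 4 = 5)

4


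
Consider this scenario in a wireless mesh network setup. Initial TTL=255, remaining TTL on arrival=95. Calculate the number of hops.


Given: initial TTL = 255, received TTL = 95
Hops = initial TTL - received TTL
Hops = 255 - 95 = 160

160


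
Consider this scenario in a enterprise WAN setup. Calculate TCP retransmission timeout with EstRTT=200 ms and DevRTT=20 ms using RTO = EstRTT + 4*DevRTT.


Given: EstRTT = 200 ms, DevRTT = 20 ms
Timeout = EstRTT + 4 * DevRTT
4 * DevRTT = 4 * 20 = 80
Timeout = 200 + 80 = 280 ms

280


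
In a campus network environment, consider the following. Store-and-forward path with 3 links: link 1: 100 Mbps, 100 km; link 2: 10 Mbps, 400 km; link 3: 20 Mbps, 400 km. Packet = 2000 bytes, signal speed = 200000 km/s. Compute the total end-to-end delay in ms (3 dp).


Packet = 2000 bytes = 16000 bits. Store-and-forward: sum (t_trans + t_prop) per link.
Link 1: t_trans = 16000/(100*10^6) s = 0.1600 ms; t_prop = 100/200000 s = 0.5000 ms; subtotal = 0.6600 ms
Link 2: t_trans = 16000/(10*10^6) s = 1.6000 ms; t_prop = 400/200000 s = 2.0000 ms; subtotal = 3.6000 ms
Link 3: t_trans = 16000/(20*10^6) s = 0.8000 ms; t_prop = 400/200000 s = 2.0000 ms; subtotal = 2.8000 ms
End-to-end = 0.6600 + 3.6000 + 2.8000 = 7.0600 ms -> 7.060 ms (3 dp)

7.060


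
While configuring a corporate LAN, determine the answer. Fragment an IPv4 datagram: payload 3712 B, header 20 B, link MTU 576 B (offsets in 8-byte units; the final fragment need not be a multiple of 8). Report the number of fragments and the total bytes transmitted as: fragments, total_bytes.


Max data per non-final fragment = floor((MTU - header)/8)*8 = floor((576 - 20)/8)*8 = floor(556/8)*8 = 552 B
Final fragment needs no 8-byte alignment: it can carry up to MTU - header = 556 B
Non-final fragments needed = ceil((payload - 556) / 552) = ceil(3156/552) = ceil(5.7174) = 6
Number of fragments = 6 + 1 = 7
Fragment sizes (data): 6 * 552 B + 400 B (last, 400 <= 556 OK)
Total bytes sent = payload + n_frags * header = 3712 + 7*20 = 3712 + 140 = 3852 B

7, 3852


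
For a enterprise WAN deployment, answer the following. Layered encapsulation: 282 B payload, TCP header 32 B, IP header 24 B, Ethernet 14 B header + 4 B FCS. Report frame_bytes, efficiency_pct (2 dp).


TCP segment = 282 + 32 = 314 B
IP packet = 314 + 24 = 338 B
Ethernet frame = 338 + 14 + 4 = 356 B
Efficiency = app / frame = 282 / 356 = 0.792135 = 79.2135% -> 79.21% (2 dp)

356, 79.21


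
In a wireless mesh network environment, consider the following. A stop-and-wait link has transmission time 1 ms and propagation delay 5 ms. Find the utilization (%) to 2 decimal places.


Given: Ttrans = 1 ms, Tprop = 5 ms
RTT = 2 * Tprop = 2 * 5 = 10 ms
U = Ttrans / (Ttrans + RTT)
U = 1 / (1 + 10)
U = 1 / 11 = 0.090909
U% = 9.09%

9.09


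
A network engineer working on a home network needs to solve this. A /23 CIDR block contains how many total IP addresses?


Given: CIDR prefix /23
Host bits = 32 - 23 = 9
Total addresses = 2^9 = 512

512


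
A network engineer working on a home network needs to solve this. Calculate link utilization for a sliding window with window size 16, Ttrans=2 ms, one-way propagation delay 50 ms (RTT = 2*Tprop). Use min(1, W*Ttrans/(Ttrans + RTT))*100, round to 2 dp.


Given: W = 16, Ttrans = 2 ms, RTT = 100 ms (= 2 * Tprop, Tprop = 50 ms)
Cycle time = Ttrans + RTT = 2 + 100 = 102 ms (first packet sent until its ACK returns)
W * Ttrans = 16 * 2 = 32 ms of sending per cycle
W * Ttrans / (Ttrans + RTT) = 32 / 102 = 0.313725
U = min(1, 0.313725) = 0.313725
U% = 31.37%

31.37


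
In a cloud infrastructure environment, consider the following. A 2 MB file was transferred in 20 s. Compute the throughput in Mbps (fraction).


Given: file = 2 MB, time = 20 s
File in Mb = 2 * 8 = 16 Mb
Throughput = 16 / 20 Mbps
Throughput = 4/5 Mbps

4/5


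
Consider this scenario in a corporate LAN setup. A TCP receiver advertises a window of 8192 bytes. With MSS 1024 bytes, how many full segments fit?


Given: RWND = 8192 bytes, MSS = 1024 bytes
Full segments = floor(RWND / MSS)
Full segments = floor(8192 / 1024)
Full segments = floor(8.0) = 8

8


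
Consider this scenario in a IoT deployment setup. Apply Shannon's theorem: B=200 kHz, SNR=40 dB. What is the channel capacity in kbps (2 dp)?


Given: B = 200 kHz, SNR = 40 dB
SNR linear = 10^(40/10) = 10000
1 + SNR = 10001
log2(10001) = 13.2878566418
C = 200 * 1000 * 13.2878566418 = 2657571.3284 bps
C = 2657.571328 kbps -> 2657.57 kbps (2 dp)

2657.57


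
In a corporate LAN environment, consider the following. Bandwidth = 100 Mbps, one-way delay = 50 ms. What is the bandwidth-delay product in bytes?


Given: bandwidth = 100 Mbps, delay = 50 ms
BDP in bits = 100 * 10^6 * 50 / 1000
BDP in bits = 5000000
BDP in bytes = 5000000 / 8 = 625000

625000


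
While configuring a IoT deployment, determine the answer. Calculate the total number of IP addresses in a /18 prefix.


Given: CIDR prefix /18
Host bits = 32 - 18 = 14
Total addresses = 2^14 = 16384

16384


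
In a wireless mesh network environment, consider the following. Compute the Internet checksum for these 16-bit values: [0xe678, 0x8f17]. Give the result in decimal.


Given words: [0xe678, 0x8f17]
Step 1: Sum all words
Raw sum = 59000 + 36631 = 95631
Step 2: Fold carry: (30095 + 1) = 30096
One's complement = ~30096 & 0xFFFF = 35439

35439


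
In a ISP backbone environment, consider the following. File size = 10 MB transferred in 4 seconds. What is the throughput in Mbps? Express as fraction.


Given: file = 10 MB, time = 4 s
File in Mb = 10 * 8 = 80 Mb
Throughput = 80 / 4 Mbps
Throughput = 20 Mbps

20


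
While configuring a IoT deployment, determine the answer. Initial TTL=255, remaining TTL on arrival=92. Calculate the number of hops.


Given: initial TTL = 255, received TTL = 92
Hops = initial TTL - received TTL
Hops = 255 - 92 = 163

163


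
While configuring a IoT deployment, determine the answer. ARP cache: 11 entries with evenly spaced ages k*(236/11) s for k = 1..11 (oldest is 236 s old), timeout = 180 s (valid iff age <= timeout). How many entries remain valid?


Ages are k * 236/11 s for k = 1..11 (spacing = 21.4545 s).
Entry k is valid iff k * 236/11 <= 180 iff k <= 11 * 180 / 236 = 8.3898
n_valid = floor(8.3898) = 8
(n_stale = 11 - 8 = 3)

8


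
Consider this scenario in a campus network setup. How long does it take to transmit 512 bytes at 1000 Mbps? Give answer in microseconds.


Given: packet = 512 bytes, bandwidth = 1000 Mbps
Packet in bits = 512 * 8 = 4096 bits
Bandwidth = 1000 * 10^6 = 1000000000 bps
Time = 4096 / 1000000000 seconds
Time in us = 4096 * 10^6 / 1000000000 = 4.096

4.096


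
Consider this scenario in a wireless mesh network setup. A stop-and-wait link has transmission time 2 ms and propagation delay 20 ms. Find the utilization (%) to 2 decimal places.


Given: Ttrans = 2 ms, Tprop = 20 ms
RTT = 2 * Tprop = 2 * 20 = 40 ms
U = Ttrans / (Ttrans + RTT)
U = 2 / (2 + 40)
U = 2 / 42 = 0.047619
U% = 4.76%

4.76


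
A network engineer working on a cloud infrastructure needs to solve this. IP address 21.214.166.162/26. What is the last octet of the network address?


Given: IP = 21.214.166.162, prefix = /26
Subnet mask = 255.255.255.192
Last octet of IP: 162
Last octet of mask: 192
Network last octet = 162 AND 192 = 128

128


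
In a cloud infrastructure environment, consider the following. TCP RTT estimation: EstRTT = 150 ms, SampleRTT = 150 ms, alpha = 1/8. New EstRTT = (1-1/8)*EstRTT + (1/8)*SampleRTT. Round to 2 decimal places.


Given: EstRTT = 150 ms, SampleRTT = 150 ms, alpha = 1/8
New EstRTT = (1 - alpha) * EstRTT + alpha * SampleRTT
(7/8) * 150 = 131.25
(1/8) * 150 = 18.75
New EstRTT = 131.25 + 18.75 = 150 ms -> 150.00 ms (2 dp)

150.00


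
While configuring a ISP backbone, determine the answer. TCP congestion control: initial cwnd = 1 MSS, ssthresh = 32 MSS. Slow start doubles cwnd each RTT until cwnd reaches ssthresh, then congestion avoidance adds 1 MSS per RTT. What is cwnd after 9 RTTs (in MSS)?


RTT 0: cwnd = 1 MSS (initial)
RTT 1: cwnd = 2 MSS (slow start, doubled)
RTT 2: cwnd = 4 MSS (slow start, doubled)
RTT 3: cwnd = 8 MSS (slow start, doubled)
RTT 4: cwnd = 16 MSS (slow start, doubled)
RTT 5: cwnd = 32 MSS (slow start, doubled)
RTT 6: cwnd = 33 MSS (congestion avoidance, +1)
RTT 7: cwnd = 34 MSS (congestion avoidance, +1)
RTT 8: cwnd = 35 MSS (congestion avoidance, +1)
RTT 9: cwnd = 36 MSS (congestion avoidance, +1)

36


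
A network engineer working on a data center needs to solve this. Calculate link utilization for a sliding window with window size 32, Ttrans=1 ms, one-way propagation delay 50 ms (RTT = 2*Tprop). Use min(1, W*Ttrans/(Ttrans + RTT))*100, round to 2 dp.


Given: W = 32, Ttrans = 1 ms, RTT = 100 ms (= 2 * Tprop, Tprop = 50 ms)
Cycle time = Ttrans + RTT = 1 + 100 = 101 ms (first packet sent until its ACK returns)
W * Ttrans = 32 * 1 = 32 ms of sending per cycle
W * Ttrans / (Ttrans + RTT) = 32 / 101 = 0.316832
U = min(1, 0.316832) = 0.316832
U% = 31.68%

31.68


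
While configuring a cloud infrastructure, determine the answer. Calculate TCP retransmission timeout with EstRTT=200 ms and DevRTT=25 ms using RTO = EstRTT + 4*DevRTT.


Given: EstRTT = 200 ms, DevRTT = 25 ms
Timeout = EstRTT + 4 * DevRTT
4 * DevRTT = 4 * 25 = 100
Timeout = 200 + 100 = 300 ms

300


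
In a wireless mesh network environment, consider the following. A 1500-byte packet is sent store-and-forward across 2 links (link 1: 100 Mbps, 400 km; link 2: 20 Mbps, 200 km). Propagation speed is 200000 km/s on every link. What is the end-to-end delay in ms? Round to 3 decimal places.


Packet = 1500 bytes = 12000 bits. Store-and-forward: sum (t_trans + t_prop) per link.
Link 1: t_trans = 12000/(100*10^6) s = 0.1200 ms; t_prop = 400/200000 s = 2.0000 ms; subtotal = 2.1200 ms
Link 2: t_trans = 12000/(20*10^6) s = 0.6000 ms; t_prop = 200/200000 s = 1.0000 ms; subtotal = 1.6000 ms
End-to-end = 2.1200 + 1.6000 = 3.7200 ms -> 3.720 ms (3 dp)

3.720


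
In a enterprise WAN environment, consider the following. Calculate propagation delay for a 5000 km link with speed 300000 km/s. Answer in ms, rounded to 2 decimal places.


Given: distance = 5000 km, speed = 300000 km/s
Delay = distance / speed = 5000 / 300000 seconds
Delay in ms = 5000 * 1000 / 300000
Delay = 16.6667 ms
Rounded to 2 dp = 16.67 ms

16.67


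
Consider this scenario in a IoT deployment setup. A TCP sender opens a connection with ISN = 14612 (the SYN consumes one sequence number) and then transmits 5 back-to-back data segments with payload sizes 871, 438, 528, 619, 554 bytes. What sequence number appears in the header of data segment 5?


The SYN occupies sequence number ISN = 14612, so the first data byte is ISN + 1 = 14613.
SEQ of data segment i = (ISN + 1) + sum of payload sizes of segments 1..i-1.
Segment 1: SEQ = 14613, payload = 871 bytes
Segment 2: SEQ = 15484, payload = 438 bytes
Segment 3: SEQ = 15922, payload = 528 bytes
Segment 4: SEQ = 16450, payload = 619 bytes
Segment 5: SEQ = 17069, payload = 554 bytes
SEQ of segment 5 = 14613 + 871 + 438 + 528 + 619 = 17069

17069


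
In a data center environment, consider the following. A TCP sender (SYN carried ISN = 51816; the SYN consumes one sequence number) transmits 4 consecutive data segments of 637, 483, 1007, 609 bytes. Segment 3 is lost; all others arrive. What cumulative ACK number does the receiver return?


SYN uses sequence number 51816; first data byte = ISN + 1 = 51817.
Segment 1: SEQ = 51817, len = 637 B, covers [51817, 52453]
Segment 2: SEQ = 52454, len = 483 B, covers [52454, 52936]
Segment 3: SEQ = 52937, len = 1007 B, covers [52937, 53943] [LOST]
Segment 4: SEQ = 53944, len = 609 B, covers [53944, 54552]
In-order data received: bytes [51817, 52936] (segments 1..2).
Segment 3 missing -> gap begins at byte 52937; later segments buffered out of order.
Cumulative ACK = next expected in-order byte = 51817 + 637 + 483 = 52937

52937


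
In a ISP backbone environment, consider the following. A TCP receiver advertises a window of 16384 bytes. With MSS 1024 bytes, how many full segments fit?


Given: RWND = 16384 bytes, MSS = 1024 bytes
Full segments = floor(RWND / MSS)
Full segments = floor(16384 / 1024)
Full segments = floor(16.0) = 16

16


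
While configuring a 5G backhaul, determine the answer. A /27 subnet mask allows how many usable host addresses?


Given: subnet mask /27
Host bits = 32 - 27 = 5
Total addresses = 2^5 = 32
Usable hosts = 32 - 2 (network + broadcast) = 30

30


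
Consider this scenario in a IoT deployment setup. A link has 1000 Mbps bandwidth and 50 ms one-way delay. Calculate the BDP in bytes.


Given: bandwidth = 1000 Mbps, delay = 50 ms
BDP in bits = 1000 * 10^6 * 50 / 1000
BDP in bits = 50000000
BDP in bytes = 50000000 / 8 = 6250000

6250000


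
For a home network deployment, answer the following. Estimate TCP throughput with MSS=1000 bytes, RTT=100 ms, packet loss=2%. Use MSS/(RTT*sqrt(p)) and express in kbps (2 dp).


Given: MSS = 1000 bytes, RTT = 100 ms, loss = 2%
RTT in seconds = 100 / 1000 = 0.1
Loss rate = 2% = 0.02
sqrt(loss) = sqrt(0.02) = 0.141421356237
Throughput (bytes/s) = 1000 / (0.1 * 0.141421356237) = 70710.6781
Throughput (kbps) = 70710.6781 * 8 / 1000 = 565.685425 -> 565.69 kbps (2 dp)

565.69


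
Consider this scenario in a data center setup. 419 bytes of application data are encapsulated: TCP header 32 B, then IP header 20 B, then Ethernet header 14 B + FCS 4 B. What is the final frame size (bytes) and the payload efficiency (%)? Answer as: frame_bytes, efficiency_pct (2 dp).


TCP segment = 419 + 32 = 451 B
IP packet = 451 + 20 = 471 B
Ethernet frame = 471 + 14 + 4 = 489 B
Efficiency = app / frame = 419 / 489 = 0.856851 = 85.6851% -> 85.69% (2 dp)

489, 85.69


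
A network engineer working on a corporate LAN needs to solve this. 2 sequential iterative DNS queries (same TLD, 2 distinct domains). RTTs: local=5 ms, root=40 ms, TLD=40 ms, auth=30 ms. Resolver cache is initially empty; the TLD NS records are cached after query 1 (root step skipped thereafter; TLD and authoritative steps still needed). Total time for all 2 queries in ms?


Lookup 1 (cold cache): local + root + TLD + auth = 5 + 40 + 40 + 30 = 115 ms
Lookups 2..2 (TLD NS cached -> skip root; new domain -> still ask TLD and auth): local + TLD + auth = 5 + 40 + 30 = 75 ms each
Remaining 1 lookups: 1 * 75 = 75 ms
Total = 115 + 75 = 190 ms

190


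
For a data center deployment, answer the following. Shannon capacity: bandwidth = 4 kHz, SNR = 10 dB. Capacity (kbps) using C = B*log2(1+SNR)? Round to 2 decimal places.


Given: B = 4 kHz, SNR = 10 dB
SNR linear = 10^(10/10) = 10
1 + SNR = 11
log2(11) = 3.4594316186
C = 4 * 1000 * 3.4594316186 = 13837.7265 bps
C = 13.837726 kbps -> 13.84 kbps (2 dp)

13.84


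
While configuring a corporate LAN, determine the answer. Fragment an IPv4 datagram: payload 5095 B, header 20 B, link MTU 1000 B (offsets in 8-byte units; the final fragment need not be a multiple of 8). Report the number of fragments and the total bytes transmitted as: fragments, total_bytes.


Max data per non-final fragment = floor((MTU - header)/8)*8 = floor((1000 - 20)/8)*8 = floor(980/8)*8 = 976 B
Final fragment needs no 8-byte alignment: it can carry up to MTU - header = 980 B
Non-final fragments needed = ceil((payload - 980) / 976) = ceil(4115/976) = ceil(4.2162) = 5
Number of fragments = 5 + 1 = 6
Fragment sizes (data): 5 * 976 B + 215 B (last, 215 <= 980 OK)
Total bytes sent = payload + n_frags * header = 5095 + 6*20 = 5095 + 120 = 5215 B

6, 5215


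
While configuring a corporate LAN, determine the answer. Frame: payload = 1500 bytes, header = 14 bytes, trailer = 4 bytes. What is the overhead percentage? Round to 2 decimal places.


Given: payload = 1500 B, header = 14 B, trailer = 4 B
Overhead bytes = header + trailer = 14 + 4 = 18
Total frame = payload + overhead = 1500 + 18 = 1518
Overhead % = 18 / 1518 * 100 = 1.1858% -> 1.19% (2 dp)

1.19
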